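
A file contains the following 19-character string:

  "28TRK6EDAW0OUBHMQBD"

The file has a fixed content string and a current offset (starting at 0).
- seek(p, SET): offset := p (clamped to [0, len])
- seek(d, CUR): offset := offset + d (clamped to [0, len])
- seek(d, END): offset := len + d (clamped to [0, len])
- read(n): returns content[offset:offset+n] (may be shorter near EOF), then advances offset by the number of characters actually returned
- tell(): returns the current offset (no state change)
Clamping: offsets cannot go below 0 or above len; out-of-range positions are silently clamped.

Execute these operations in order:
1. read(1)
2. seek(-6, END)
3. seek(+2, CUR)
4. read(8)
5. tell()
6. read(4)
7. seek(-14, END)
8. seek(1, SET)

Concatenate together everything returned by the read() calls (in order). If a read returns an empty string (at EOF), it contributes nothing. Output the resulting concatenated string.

After 1 (read(1)): returned '2', offset=1
After 2 (seek(-6, END)): offset=13
After 3 (seek(+2, CUR)): offset=15
After 4 (read(8)): returned 'MQBD', offset=19
After 5 (tell()): offset=19
After 6 (read(4)): returned '', offset=19
After 7 (seek(-14, END)): offset=5
After 8 (seek(1, SET)): offset=1

Answer: 2MQBD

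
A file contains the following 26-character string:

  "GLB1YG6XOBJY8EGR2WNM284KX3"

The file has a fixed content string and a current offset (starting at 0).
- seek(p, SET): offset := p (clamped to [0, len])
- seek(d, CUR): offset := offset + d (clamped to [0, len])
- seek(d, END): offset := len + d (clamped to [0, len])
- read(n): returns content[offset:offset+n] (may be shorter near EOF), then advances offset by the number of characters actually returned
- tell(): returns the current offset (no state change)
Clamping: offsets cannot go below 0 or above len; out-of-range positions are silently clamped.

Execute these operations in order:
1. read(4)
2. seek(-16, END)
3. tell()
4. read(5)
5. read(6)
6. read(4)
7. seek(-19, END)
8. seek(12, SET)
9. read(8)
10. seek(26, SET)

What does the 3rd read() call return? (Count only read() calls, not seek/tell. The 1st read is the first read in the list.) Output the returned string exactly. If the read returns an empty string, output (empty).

Answer: R2WNM2

Derivation:
After 1 (read(4)): returned 'GLB1', offset=4
After 2 (seek(-16, END)): offset=10
After 3 (tell()): offset=10
After 4 (read(5)): returned 'JY8EG', offset=15
After 5 (read(6)): returned 'R2WNM2', offset=21
After 6 (read(4)): returned '84KX', offset=25
After 7 (seek(-19, END)): offset=7
After 8 (seek(12, SET)): offset=12
After 9 (read(8)): returned '8EGR2WNM', offset=20
After 10 (seek(26, SET)): offset=26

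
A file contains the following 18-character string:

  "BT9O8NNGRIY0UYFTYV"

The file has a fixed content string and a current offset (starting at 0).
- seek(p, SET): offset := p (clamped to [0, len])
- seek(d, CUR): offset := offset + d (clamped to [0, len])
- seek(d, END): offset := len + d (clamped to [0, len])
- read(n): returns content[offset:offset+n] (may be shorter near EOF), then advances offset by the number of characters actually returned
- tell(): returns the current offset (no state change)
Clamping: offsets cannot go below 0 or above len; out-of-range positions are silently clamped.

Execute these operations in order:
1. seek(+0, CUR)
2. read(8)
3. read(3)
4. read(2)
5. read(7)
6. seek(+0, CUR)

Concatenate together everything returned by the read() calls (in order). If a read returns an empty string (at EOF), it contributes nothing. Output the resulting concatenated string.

Answer: BT9O8NNGRIY0UYFTYV

Derivation:
After 1 (seek(+0, CUR)): offset=0
After 2 (read(8)): returned 'BT9O8NNG', offset=8
After 3 (read(3)): returned 'RIY', offset=11
After 4 (read(2)): returned '0U', offset=13
After 5 (read(7)): returned 'YFTYV', offset=18
After 6 (seek(+0, CUR)): offset=18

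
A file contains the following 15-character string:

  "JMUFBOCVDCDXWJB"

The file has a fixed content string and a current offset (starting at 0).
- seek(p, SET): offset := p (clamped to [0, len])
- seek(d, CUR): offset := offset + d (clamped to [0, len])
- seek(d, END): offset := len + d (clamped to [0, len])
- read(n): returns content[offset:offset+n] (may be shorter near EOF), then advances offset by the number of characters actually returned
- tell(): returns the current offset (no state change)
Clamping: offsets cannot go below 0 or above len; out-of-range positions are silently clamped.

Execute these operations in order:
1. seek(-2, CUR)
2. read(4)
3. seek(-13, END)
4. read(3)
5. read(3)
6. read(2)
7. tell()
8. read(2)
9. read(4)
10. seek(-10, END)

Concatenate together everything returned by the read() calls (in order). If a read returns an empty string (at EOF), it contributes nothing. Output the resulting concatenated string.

Answer: JMUFUFBOCVDCDXWJB

Derivation:
After 1 (seek(-2, CUR)): offset=0
After 2 (read(4)): returned 'JMUF', offset=4
After 3 (seek(-13, END)): offset=2
After 4 (read(3)): returned 'UFB', offset=5
After 5 (read(3)): returned 'OCV', offset=8
After 6 (read(2)): returned 'DC', offset=10
After 7 (tell()): offset=10
After 8 (read(2)): returned 'DX', offset=12
After 9 (read(4)): returned 'WJB', offset=15
After 10 (seek(-10, END)): offset=5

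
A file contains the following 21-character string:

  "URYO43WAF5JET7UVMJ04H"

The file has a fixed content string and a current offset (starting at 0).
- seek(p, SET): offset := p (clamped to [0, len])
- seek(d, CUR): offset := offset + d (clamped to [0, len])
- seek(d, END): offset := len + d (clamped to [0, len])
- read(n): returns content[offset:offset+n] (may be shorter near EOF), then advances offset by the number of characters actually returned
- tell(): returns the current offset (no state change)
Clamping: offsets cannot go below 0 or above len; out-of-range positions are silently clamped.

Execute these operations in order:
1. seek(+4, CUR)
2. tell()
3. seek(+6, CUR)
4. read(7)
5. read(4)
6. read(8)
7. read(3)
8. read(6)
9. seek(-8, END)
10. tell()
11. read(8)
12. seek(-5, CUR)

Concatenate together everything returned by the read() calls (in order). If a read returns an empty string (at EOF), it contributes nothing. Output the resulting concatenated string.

After 1 (seek(+4, CUR)): offset=4
After 2 (tell()): offset=4
After 3 (seek(+6, CUR)): offset=10
After 4 (read(7)): returned 'JET7UVM', offset=17
After 5 (read(4)): returned 'J04H', offset=21
After 6 (read(8)): returned '', offset=21
After 7 (read(3)): returned '', offset=21
After 8 (read(6)): returned '', offset=21
After 9 (seek(-8, END)): offset=13
After 10 (tell()): offset=13
After 11 (read(8)): returned '7UVMJ04H', offset=21
After 12 (seek(-5, CUR)): offset=16

Answer: JET7UVMJ04H7UVMJ04H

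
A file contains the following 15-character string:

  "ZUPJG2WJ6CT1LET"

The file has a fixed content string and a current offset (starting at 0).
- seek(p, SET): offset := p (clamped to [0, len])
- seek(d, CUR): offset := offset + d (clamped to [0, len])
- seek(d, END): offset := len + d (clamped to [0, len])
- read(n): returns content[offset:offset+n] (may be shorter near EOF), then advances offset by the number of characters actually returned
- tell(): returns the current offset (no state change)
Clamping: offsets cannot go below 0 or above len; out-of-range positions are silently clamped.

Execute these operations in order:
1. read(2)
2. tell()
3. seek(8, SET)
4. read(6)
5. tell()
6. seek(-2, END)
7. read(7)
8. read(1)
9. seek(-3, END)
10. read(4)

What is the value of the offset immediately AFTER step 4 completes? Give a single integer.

Answer: 14

Derivation:
After 1 (read(2)): returned 'ZU', offset=2
After 2 (tell()): offset=2
After 3 (seek(8, SET)): offset=8
After 4 (read(6)): returned '6CT1LE', offset=14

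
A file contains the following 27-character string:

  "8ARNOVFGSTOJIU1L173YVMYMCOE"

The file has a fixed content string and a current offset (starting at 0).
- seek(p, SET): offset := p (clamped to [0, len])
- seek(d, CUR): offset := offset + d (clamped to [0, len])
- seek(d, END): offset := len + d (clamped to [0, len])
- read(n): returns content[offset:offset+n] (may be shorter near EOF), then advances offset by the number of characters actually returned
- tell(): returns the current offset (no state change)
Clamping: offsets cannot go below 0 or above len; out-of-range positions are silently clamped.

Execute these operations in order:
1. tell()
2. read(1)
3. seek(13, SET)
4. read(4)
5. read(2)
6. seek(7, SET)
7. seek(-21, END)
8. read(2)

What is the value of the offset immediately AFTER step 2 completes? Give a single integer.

Answer: 1

Derivation:
After 1 (tell()): offset=0
After 2 (read(1)): returned '8', offset=1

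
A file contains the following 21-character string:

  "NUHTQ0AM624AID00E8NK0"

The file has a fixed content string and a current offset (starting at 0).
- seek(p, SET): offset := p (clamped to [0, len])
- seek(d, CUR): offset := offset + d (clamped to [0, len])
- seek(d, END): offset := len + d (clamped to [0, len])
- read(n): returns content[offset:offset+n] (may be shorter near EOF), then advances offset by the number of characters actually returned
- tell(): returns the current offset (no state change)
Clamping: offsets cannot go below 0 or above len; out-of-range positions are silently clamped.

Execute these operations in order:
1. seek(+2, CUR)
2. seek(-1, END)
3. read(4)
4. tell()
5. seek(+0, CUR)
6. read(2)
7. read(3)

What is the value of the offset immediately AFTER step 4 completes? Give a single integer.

After 1 (seek(+2, CUR)): offset=2
After 2 (seek(-1, END)): offset=20
After 3 (read(4)): returned '0', offset=21
After 4 (tell()): offset=21

Answer: 21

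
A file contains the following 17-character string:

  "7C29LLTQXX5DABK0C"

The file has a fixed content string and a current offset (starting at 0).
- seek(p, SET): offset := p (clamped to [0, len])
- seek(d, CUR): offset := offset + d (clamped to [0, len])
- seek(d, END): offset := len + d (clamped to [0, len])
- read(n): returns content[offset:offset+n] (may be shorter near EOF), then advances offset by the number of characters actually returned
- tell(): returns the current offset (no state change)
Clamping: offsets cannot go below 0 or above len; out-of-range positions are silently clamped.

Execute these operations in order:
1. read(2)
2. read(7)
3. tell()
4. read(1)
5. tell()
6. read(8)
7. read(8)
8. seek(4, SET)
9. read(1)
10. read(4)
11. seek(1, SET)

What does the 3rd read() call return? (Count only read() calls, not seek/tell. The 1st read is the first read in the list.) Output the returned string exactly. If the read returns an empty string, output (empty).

After 1 (read(2)): returned '7C', offset=2
After 2 (read(7)): returned '29LLTQX', offset=9
After 3 (tell()): offset=9
After 4 (read(1)): returned 'X', offset=10
After 5 (tell()): offset=10
After 6 (read(8)): returned '5DABK0C', offset=17
After 7 (read(8)): returned '', offset=17
After 8 (seek(4, SET)): offset=4
After 9 (read(1)): returned 'L', offset=5
After 10 (read(4)): returned 'LTQX', offset=9
After 11 (seek(1, SET)): offset=1

Answer: X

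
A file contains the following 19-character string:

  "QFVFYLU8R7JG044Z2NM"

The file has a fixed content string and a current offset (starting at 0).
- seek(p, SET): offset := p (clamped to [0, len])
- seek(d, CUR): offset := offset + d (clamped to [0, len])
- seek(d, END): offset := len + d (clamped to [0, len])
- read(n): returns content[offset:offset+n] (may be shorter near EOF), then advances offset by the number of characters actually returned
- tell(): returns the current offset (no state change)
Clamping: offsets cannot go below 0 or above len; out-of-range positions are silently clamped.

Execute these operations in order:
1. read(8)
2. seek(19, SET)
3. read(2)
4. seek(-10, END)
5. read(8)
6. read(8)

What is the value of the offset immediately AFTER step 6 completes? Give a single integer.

After 1 (read(8)): returned 'QFVFYLU8', offset=8
After 2 (seek(19, SET)): offset=19
After 3 (read(2)): returned '', offset=19
After 4 (seek(-10, END)): offset=9
After 5 (read(8)): returned '7JG044Z2', offset=17
After 6 (read(8)): returned 'NM', offset=19

Answer: 19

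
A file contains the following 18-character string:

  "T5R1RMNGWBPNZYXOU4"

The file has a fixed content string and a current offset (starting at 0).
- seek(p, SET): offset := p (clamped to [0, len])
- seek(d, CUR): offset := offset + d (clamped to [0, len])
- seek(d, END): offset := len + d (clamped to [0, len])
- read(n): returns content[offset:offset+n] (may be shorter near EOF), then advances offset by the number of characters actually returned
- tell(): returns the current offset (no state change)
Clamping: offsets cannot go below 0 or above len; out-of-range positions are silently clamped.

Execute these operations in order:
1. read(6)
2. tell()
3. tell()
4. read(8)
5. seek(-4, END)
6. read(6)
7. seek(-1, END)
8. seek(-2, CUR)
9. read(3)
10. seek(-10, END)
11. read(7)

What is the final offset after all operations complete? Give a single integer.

After 1 (read(6)): returned 'T5R1RM', offset=6
After 2 (tell()): offset=6
After 3 (tell()): offset=6
After 4 (read(8)): returned 'NGWBPNZY', offset=14
After 5 (seek(-4, END)): offset=14
After 6 (read(6)): returned 'XOU4', offset=18
After 7 (seek(-1, END)): offset=17
After 8 (seek(-2, CUR)): offset=15
After 9 (read(3)): returned 'OU4', offset=18
After 10 (seek(-10, END)): offset=8
After 11 (read(7)): returned 'WBPNZYX', offset=15

Answer: 15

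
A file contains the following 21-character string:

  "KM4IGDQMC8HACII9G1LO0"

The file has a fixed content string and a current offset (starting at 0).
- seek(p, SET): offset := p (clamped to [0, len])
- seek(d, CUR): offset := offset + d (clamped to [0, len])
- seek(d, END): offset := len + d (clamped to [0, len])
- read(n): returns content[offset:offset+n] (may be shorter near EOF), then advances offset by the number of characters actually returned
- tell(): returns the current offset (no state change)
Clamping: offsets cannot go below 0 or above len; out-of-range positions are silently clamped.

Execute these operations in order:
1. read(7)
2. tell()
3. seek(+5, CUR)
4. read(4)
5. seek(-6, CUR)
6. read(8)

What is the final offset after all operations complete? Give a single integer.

After 1 (read(7)): returned 'KM4IGDQ', offset=7
After 2 (tell()): offset=7
After 3 (seek(+5, CUR)): offset=12
After 4 (read(4)): returned 'CII9', offset=16
After 5 (seek(-6, CUR)): offset=10
After 6 (read(8)): returned 'HACII9G1', offset=18

Answer: 18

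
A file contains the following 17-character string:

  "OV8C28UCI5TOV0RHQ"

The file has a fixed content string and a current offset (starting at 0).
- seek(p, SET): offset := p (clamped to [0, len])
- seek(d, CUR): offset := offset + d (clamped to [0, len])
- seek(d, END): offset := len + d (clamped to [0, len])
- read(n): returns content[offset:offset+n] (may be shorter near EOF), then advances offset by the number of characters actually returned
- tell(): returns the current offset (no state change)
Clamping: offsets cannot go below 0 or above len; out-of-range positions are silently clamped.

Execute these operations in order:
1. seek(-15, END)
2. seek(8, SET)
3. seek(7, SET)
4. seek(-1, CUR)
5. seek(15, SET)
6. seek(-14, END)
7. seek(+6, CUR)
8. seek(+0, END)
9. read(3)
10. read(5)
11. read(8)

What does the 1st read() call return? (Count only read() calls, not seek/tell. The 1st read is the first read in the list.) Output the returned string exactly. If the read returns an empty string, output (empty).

Answer: (empty)

Derivation:
After 1 (seek(-15, END)): offset=2
After 2 (seek(8, SET)): offset=8
After 3 (seek(7, SET)): offset=7
After 4 (seek(-1, CUR)): offset=6
After 5 (seek(15, SET)): offset=15
After 6 (seek(-14, END)): offset=3
After 7 (seek(+6, CUR)): offset=9
After 8 (seek(+0, END)): offset=17
After 9 (read(3)): returned '', offset=17
After 10 (read(5)): returned '', offset=17
After 11 (read(8)): returned '', offset=17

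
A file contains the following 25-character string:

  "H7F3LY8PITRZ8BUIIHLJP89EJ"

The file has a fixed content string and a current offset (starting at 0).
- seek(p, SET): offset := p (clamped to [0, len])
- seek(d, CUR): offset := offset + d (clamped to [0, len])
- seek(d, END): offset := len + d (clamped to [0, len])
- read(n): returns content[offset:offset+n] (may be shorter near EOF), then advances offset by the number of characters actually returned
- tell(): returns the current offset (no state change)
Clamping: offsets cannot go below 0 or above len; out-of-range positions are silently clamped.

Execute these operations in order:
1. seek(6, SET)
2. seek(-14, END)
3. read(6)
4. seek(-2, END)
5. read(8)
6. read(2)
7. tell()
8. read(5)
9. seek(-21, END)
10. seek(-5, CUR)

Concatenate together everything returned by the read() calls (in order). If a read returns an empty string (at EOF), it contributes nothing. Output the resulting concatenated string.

Answer: Z8BUIIEJ

Derivation:
After 1 (seek(6, SET)): offset=6
After 2 (seek(-14, END)): offset=11
After 3 (read(6)): returned 'Z8BUII', offset=17
After 4 (seek(-2, END)): offset=23
After 5 (read(8)): returned 'EJ', offset=25
After 6 (read(2)): returned '', offset=25
After 7 (tell()): offset=25
After 8 (read(5)): returned '', offset=25
After 9 (seek(-21, END)): offset=4
After 10 (seek(-5, CUR)): offset=0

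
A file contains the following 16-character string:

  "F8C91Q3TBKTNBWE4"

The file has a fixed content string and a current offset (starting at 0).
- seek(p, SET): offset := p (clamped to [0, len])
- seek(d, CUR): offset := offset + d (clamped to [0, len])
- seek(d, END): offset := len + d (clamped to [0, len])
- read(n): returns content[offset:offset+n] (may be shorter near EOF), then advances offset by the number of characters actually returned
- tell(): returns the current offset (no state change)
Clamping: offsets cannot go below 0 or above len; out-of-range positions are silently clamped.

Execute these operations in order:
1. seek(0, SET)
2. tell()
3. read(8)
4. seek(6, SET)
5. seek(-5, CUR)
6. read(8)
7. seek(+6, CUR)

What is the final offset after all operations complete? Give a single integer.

After 1 (seek(0, SET)): offset=0
After 2 (tell()): offset=0
After 3 (read(8)): returned 'F8C91Q3T', offset=8
After 4 (seek(6, SET)): offset=6
After 5 (seek(-5, CUR)): offset=1
After 6 (read(8)): returned '8C91Q3TB', offset=9
After 7 (seek(+6, CUR)): offset=15

Answer: 15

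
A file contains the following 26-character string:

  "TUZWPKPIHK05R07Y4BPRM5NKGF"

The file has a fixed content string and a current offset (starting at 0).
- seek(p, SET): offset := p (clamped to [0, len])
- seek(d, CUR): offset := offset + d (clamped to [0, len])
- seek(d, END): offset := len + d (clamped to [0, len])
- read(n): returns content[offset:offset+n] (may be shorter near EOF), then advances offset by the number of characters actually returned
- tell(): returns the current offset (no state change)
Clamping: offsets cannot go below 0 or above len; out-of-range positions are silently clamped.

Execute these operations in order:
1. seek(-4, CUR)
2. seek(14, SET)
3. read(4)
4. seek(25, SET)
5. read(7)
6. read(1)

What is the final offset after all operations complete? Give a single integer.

Answer: 26

Derivation:
After 1 (seek(-4, CUR)): offset=0
After 2 (seek(14, SET)): offset=14
After 3 (read(4)): returned '7Y4B', offset=18
After 4 (seek(25, SET)): offset=25
After 5 (read(7)): returned 'F', offset=26
After 6 (read(1)): returned '', offset=26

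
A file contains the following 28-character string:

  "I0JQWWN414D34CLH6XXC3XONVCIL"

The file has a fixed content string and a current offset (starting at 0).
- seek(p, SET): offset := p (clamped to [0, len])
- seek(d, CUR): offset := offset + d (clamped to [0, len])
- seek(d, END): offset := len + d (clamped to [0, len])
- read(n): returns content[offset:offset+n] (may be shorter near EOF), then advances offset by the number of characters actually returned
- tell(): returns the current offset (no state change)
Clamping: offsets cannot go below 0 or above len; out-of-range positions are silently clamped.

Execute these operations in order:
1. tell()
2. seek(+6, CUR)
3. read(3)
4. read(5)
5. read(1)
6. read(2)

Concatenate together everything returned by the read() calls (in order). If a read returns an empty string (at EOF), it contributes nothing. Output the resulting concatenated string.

Answer: N414D34CLH6

Derivation:
After 1 (tell()): offset=0
After 2 (seek(+6, CUR)): offset=6
After 3 (read(3)): returned 'N41', offset=9
After 4 (read(5)): returned '4D34C', offset=14
After 5 (read(1)): returned 'L', offset=15
After 6 (read(2)): returned 'H6', offset=17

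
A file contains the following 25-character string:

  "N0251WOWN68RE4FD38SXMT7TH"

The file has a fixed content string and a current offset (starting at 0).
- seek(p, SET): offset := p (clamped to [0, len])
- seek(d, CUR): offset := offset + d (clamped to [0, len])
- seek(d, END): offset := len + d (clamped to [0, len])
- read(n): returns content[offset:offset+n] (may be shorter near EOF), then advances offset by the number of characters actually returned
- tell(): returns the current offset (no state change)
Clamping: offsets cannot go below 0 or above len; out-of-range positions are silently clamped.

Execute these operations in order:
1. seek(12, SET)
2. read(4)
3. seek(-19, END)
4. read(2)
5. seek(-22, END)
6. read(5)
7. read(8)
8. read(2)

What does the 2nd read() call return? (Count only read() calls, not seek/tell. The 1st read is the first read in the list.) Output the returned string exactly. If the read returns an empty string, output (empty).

After 1 (seek(12, SET)): offset=12
After 2 (read(4)): returned 'E4FD', offset=16
After 3 (seek(-19, END)): offset=6
After 4 (read(2)): returned 'OW', offset=8
After 5 (seek(-22, END)): offset=3
After 6 (read(5)): returned '51WOW', offset=8
After 7 (read(8)): returned 'N68RE4FD', offset=16
After 8 (read(2)): returned '38', offset=18

Answer: OW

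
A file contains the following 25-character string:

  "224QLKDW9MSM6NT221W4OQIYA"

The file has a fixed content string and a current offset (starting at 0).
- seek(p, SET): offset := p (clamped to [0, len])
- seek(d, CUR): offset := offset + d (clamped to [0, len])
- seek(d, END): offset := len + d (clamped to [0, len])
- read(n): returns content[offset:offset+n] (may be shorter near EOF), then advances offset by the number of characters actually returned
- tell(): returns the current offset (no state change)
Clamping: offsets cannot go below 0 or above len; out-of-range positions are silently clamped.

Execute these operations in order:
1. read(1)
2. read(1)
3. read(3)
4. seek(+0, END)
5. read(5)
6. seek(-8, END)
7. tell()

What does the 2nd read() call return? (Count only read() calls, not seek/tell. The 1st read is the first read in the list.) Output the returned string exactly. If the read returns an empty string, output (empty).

After 1 (read(1)): returned '2', offset=1
After 2 (read(1)): returned '2', offset=2
After 3 (read(3)): returned '4QL', offset=5
After 4 (seek(+0, END)): offset=25
After 5 (read(5)): returned '', offset=25
After 6 (seek(-8, END)): offset=17
After 7 (tell()): offset=17

Answer: 2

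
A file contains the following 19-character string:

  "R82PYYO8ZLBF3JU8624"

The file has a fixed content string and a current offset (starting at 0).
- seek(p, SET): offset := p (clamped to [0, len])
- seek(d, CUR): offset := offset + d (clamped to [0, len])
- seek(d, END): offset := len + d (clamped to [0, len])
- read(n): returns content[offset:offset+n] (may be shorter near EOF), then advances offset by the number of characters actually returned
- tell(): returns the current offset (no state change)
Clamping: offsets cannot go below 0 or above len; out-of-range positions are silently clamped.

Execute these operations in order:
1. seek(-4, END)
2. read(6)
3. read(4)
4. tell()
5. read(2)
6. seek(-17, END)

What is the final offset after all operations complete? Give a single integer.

Answer: 2

Derivation:
After 1 (seek(-4, END)): offset=15
After 2 (read(6)): returned '8624', offset=19
After 3 (read(4)): returned '', offset=19
After 4 (tell()): offset=19
After 5 (read(2)): returned '', offset=19
After 6 (seek(-17, END)): offset=2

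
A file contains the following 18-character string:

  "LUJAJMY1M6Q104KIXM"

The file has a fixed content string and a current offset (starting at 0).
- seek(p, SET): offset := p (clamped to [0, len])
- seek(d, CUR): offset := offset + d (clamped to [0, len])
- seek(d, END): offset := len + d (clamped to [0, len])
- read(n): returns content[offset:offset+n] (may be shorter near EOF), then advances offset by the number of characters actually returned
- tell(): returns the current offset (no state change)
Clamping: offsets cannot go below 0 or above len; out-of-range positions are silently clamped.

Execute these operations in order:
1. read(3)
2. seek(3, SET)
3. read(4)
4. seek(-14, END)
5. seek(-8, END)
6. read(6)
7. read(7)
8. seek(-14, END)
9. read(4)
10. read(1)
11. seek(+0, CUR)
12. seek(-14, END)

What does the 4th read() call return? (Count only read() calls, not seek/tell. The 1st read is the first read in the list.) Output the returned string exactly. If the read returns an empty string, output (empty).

After 1 (read(3)): returned 'LUJ', offset=3
After 2 (seek(3, SET)): offset=3
After 3 (read(4)): returned 'AJMY', offset=7
After 4 (seek(-14, END)): offset=4
After 5 (seek(-8, END)): offset=10
After 6 (read(6)): returned 'Q104KI', offset=16
After 7 (read(7)): returned 'XM', offset=18
After 8 (seek(-14, END)): offset=4
After 9 (read(4)): returned 'JMY1', offset=8
After 10 (read(1)): returned 'M', offset=9
After 11 (seek(+0, CUR)): offset=9
After 12 (seek(-14, END)): offset=4

Answer: XM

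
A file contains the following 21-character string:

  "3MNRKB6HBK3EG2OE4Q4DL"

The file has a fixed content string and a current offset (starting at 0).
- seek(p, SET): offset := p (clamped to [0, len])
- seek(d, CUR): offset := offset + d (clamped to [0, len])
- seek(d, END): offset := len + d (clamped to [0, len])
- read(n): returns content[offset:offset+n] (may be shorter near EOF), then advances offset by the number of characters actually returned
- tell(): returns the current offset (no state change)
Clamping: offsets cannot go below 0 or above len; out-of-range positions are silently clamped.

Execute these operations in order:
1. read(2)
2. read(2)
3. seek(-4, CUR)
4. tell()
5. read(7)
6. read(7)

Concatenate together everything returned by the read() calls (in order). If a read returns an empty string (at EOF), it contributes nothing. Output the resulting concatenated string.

Answer: 3MNR3MNRKB6HBK3EG2

Derivation:
After 1 (read(2)): returned '3M', offset=2
After 2 (read(2)): returned 'NR', offset=4
After 3 (seek(-4, CUR)): offset=0
After 4 (tell()): offset=0
After 5 (read(7)): returned '3MNRKB6', offset=7
After 6 (read(7)): returned 'HBK3EG2', offset=14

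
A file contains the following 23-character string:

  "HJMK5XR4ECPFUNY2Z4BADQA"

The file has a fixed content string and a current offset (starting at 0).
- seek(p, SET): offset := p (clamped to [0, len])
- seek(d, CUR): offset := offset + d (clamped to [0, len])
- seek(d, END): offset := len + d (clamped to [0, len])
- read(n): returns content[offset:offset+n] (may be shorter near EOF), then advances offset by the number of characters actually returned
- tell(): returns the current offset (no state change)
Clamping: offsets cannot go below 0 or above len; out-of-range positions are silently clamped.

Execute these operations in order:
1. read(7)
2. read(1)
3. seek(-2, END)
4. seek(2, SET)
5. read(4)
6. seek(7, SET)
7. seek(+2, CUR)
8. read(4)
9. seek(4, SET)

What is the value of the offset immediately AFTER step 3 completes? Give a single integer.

Answer: 21

Derivation:
After 1 (read(7)): returned 'HJMK5XR', offset=7
After 2 (read(1)): returned '4', offset=8
After 3 (seek(-2, END)): offset=21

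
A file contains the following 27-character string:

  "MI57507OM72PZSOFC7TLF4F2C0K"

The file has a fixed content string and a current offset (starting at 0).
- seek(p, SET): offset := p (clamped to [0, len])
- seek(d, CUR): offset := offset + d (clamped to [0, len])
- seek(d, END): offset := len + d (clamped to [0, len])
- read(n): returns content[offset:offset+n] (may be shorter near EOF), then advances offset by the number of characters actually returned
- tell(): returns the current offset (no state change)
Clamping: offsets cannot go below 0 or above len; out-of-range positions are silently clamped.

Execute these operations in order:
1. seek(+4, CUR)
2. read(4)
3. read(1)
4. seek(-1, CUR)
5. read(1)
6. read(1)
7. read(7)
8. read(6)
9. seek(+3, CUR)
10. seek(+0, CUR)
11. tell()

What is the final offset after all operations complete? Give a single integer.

After 1 (seek(+4, CUR)): offset=4
After 2 (read(4)): returned '507O', offset=8
After 3 (read(1)): returned 'M', offset=9
After 4 (seek(-1, CUR)): offset=8
After 5 (read(1)): returned 'M', offset=9
After 6 (read(1)): returned '7', offset=10
After 7 (read(7)): returned '2PZSOFC', offset=17
After 8 (read(6)): returned '7TLF4F', offset=23
After 9 (seek(+3, CUR)): offset=26
After 10 (seek(+0, CUR)): offset=26
After 11 (tell()): offset=26

Answer: 26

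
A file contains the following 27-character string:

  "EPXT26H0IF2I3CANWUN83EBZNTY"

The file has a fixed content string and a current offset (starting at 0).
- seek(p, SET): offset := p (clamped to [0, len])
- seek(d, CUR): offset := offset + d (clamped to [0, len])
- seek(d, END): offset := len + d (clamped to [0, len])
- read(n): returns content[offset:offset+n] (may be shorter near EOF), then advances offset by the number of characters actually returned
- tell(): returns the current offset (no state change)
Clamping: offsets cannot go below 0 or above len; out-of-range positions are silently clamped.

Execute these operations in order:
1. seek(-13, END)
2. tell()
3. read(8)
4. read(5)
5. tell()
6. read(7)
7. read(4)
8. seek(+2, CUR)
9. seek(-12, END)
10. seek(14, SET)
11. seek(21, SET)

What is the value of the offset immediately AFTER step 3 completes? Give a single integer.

Answer: 22

Derivation:
After 1 (seek(-13, END)): offset=14
After 2 (tell()): offset=14
After 3 (read(8)): returned 'ANWUN83E', offset=22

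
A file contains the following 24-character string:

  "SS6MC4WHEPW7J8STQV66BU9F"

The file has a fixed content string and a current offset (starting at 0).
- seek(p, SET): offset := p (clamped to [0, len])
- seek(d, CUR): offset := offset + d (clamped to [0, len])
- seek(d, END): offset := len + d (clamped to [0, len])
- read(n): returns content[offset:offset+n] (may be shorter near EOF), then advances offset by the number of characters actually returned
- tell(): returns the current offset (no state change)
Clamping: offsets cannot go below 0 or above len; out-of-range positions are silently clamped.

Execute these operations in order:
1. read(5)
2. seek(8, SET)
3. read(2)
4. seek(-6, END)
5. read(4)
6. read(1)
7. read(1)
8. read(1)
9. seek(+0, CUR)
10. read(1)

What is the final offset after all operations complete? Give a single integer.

Answer: 24

Derivation:
After 1 (read(5)): returned 'SS6MC', offset=5
After 2 (seek(8, SET)): offset=8
After 3 (read(2)): returned 'EP', offset=10
After 4 (seek(-6, END)): offset=18
After 5 (read(4)): returned '66BU', offset=22
After 6 (read(1)): returned '9', offset=23
After 7 (read(1)): returned 'F', offset=24
After 8 (read(1)): returned '', offset=24
After 9 (seek(+0, CUR)): offset=24
After 10 (read(1)): returned '', offset=24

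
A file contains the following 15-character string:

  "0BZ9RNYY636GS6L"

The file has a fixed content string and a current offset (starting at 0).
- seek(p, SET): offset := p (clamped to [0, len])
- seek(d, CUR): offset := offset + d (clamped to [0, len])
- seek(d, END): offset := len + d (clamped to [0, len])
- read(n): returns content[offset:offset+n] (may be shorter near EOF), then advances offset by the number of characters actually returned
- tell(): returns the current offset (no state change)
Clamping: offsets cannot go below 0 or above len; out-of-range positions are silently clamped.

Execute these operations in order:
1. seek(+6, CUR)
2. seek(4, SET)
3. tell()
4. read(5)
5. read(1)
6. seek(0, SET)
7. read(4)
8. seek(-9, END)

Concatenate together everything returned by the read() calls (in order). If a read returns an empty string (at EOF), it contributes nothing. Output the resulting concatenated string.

After 1 (seek(+6, CUR)): offset=6
After 2 (seek(4, SET)): offset=4
After 3 (tell()): offset=4
After 4 (read(5)): returned 'RNYY6', offset=9
After 5 (read(1)): returned '3', offset=10
After 6 (seek(0, SET)): offset=0
After 7 (read(4)): returned '0BZ9', offset=4
After 8 (seek(-9, END)): offset=6

Answer: RNYY630BZ9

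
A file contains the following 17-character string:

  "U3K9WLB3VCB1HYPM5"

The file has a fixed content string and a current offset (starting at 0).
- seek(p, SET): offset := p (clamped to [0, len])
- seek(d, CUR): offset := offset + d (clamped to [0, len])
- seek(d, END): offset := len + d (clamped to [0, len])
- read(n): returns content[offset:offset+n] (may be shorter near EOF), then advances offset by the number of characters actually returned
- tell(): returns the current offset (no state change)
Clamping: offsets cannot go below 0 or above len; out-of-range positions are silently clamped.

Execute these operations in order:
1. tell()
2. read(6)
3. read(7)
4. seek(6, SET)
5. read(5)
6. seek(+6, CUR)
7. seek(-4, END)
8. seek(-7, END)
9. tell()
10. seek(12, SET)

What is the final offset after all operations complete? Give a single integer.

Answer: 12

Derivation:
After 1 (tell()): offset=0
After 2 (read(6)): returned 'U3K9WL', offset=6
After 3 (read(7)): returned 'B3VCB1H', offset=13
After 4 (seek(6, SET)): offset=6
After 5 (read(5)): returned 'B3VCB', offset=11
After 6 (seek(+6, CUR)): offset=17
After 7 (seek(-4, END)): offset=13
After 8 (seek(-7, END)): offset=10
After 9 (tell()): offset=10
After 10 (seek(12, SET)): offset=12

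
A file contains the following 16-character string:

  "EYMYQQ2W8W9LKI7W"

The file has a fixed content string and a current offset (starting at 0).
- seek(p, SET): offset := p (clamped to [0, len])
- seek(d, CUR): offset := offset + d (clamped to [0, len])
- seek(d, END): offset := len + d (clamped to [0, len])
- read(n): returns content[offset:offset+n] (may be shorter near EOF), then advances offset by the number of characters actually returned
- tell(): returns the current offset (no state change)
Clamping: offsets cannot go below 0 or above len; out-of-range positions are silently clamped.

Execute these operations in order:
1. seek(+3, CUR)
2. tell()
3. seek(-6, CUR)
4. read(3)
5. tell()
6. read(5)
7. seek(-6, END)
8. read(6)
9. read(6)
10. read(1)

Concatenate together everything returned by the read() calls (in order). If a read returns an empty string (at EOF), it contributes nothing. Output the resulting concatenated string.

After 1 (seek(+3, CUR)): offset=3
After 2 (tell()): offset=3
After 3 (seek(-6, CUR)): offset=0
After 4 (read(3)): returned 'EYM', offset=3
After 5 (tell()): offset=3
After 6 (read(5)): returned 'YQQ2W', offset=8
After 7 (seek(-6, END)): offset=10
After 8 (read(6)): returned '9LKI7W', offset=16
After 9 (read(6)): returned '', offset=16
After 10 (read(1)): returned '', offset=16

Answer: EYMYQQ2W9LKI7W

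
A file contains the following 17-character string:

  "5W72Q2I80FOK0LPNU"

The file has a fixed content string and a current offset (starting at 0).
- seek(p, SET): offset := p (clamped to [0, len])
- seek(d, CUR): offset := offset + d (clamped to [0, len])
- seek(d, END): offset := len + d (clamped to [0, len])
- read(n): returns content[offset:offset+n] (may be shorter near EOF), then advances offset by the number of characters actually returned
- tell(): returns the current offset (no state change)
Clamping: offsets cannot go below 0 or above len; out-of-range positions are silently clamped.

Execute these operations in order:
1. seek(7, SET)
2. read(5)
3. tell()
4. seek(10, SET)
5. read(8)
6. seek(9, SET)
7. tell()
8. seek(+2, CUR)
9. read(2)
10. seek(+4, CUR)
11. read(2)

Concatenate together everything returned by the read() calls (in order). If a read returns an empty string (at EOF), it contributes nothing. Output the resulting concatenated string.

Answer: 80FOKOK0LPNUK0

Derivation:
After 1 (seek(7, SET)): offset=7
After 2 (read(5)): returned '80FOK', offset=12
After 3 (tell()): offset=12
After 4 (seek(10, SET)): offset=10
After 5 (read(8)): returned 'OK0LPNU', offset=17
After 6 (seek(9, SET)): offset=9
After 7 (tell()): offset=9
After 8 (seek(+2, CUR)): offset=11
After 9 (read(2)): returned 'K0', offset=13
After 10 (seek(+4, CUR)): offset=17
After 11 (read(2)): returned '', offset=17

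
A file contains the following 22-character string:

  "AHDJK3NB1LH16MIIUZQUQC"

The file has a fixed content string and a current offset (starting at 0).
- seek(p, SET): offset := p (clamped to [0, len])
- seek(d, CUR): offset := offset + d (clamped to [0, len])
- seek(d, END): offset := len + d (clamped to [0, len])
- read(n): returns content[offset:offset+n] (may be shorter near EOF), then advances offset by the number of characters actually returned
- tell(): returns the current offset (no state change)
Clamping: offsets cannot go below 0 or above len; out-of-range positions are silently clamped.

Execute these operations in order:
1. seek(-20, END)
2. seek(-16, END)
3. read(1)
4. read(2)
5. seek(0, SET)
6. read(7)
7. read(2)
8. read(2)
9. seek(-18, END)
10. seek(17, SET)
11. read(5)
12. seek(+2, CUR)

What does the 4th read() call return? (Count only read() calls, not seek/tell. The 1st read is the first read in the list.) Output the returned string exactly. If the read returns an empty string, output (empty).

Answer: B1

Derivation:
After 1 (seek(-20, END)): offset=2
After 2 (seek(-16, END)): offset=6
After 3 (read(1)): returned 'N', offset=7
After 4 (read(2)): returned 'B1', offset=9
After 5 (seek(0, SET)): offset=0
After 6 (read(7)): returned 'AHDJK3N', offset=7
After 7 (read(2)): returned 'B1', offset=9
After 8 (read(2)): returned 'LH', offset=11
After 9 (seek(-18, END)): offset=4
After 10 (seek(17, SET)): offset=17
After 11 (read(5)): returned 'ZQUQC', offset=22
After 12 (seek(+2, CUR)): offset=22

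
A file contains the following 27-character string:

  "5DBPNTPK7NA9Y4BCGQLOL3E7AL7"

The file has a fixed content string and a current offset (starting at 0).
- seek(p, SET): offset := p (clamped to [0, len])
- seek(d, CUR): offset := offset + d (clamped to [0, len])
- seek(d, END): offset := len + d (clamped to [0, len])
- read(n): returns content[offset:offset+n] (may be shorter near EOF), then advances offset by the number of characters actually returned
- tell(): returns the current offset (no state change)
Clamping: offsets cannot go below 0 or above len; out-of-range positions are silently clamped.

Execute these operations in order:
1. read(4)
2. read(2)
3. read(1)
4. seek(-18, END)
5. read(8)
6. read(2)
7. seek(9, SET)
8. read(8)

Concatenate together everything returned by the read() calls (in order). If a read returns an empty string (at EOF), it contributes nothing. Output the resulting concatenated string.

Answer: 5DBPNTPNA9Y4BCGQLNA9Y4BCG

Derivation:
After 1 (read(4)): returned '5DBP', offset=4
After 2 (read(2)): returned 'NT', offset=6
After 3 (read(1)): returned 'P', offset=7
After 4 (seek(-18, END)): offset=9
After 5 (read(8)): returned 'NA9Y4BCG', offset=17
After 6 (read(2)): returned 'QL', offset=19
After 7 (seek(9, SET)): offset=9
After 8 (read(8)): returned 'NA9Y4BCG', offset=17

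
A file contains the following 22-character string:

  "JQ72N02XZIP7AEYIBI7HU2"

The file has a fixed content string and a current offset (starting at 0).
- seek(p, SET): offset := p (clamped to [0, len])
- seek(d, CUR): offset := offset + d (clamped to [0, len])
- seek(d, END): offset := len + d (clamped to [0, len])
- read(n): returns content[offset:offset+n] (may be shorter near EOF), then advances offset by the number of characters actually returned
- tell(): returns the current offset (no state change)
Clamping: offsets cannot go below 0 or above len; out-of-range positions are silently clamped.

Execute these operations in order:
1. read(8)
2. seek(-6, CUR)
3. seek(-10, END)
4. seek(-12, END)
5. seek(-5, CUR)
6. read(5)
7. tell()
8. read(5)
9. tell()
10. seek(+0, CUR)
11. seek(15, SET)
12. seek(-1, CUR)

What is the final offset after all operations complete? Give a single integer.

After 1 (read(8)): returned 'JQ72N02X', offset=8
After 2 (seek(-6, CUR)): offset=2
After 3 (seek(-10, END)): offset=12
After 4 (seek(-12, END)): offset=10
After 5 (seek(-5, CUR)): offset=5
After 6 (read(5)): returned '02XZI', offset=10
After 7 (tell()): offset=10
After 8 (read(5)): returned 'P7AEY', offset=15
After 9 (tell()): offset=15
After 10 (seek(+0, CUR)): offset=15
After 11 (seek(15, SET)): offset=15
After 12 (seek(-1, CUR)): offset=14

Answer: 14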